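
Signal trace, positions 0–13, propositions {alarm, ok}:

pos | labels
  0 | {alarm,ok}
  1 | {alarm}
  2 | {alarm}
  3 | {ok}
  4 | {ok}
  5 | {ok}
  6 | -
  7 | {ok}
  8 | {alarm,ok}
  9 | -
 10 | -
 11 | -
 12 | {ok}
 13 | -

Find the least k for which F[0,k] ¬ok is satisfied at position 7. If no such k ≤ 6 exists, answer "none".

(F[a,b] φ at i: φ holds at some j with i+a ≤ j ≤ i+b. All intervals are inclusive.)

2

Scan j = 7,8,… for ¬ok:
  j=7: fails
  j=8: fails
  j=9: holds
First hit at j=9, so smallest k = 9-7 = 2.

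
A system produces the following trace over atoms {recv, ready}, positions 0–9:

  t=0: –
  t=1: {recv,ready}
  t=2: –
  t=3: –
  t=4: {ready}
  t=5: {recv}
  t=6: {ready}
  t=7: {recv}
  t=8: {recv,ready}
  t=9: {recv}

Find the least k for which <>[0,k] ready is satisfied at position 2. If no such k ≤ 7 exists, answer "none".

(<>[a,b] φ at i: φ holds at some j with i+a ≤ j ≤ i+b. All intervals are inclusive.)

Scan j = 2,3,… for ready:
  j=2: fails
  j=3: fails
  j=4: holds
First hit at j=4, so smallest k = 4-2 = 2.

2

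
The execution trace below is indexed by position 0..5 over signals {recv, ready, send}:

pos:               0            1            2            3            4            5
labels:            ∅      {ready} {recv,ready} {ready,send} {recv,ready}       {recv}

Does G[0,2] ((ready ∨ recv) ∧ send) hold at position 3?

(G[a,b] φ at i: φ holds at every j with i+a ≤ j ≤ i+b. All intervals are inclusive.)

Check ((ready ∨ recv) ∧ send) at every j in [3,5]:
  j=3: true
  j=4: false
  j=5: false
Fails at j=4 → formula fails.

No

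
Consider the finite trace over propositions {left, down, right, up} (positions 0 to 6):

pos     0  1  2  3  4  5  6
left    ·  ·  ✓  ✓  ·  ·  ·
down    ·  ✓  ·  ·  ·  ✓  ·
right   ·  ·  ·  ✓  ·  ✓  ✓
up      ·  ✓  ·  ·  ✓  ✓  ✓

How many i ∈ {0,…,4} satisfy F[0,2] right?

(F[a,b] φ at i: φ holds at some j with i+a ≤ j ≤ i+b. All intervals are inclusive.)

Evaluate at each i in [0,4]:
  i=0: ✗ (none in [0,2])
  i=1: ✓ (witness j=3)
  i=2: ✓ (witness j=3)
  i=3: ✓ (witness j=3)
  i=4: ✓ (witness j=5)
Positions where it holds: {1, 2, 3, 4} → 4.

4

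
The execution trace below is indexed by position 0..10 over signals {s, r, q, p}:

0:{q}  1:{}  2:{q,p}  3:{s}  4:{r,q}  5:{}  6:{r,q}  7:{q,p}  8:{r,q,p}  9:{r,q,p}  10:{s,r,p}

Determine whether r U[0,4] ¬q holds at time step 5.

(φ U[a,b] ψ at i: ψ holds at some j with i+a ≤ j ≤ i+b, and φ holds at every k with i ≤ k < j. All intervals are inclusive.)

Need some j in [5,9] with ¬q, and r at every k in [5,j-1].
  j=5: ¬q holds; no prefix to check → satisfied.

Holds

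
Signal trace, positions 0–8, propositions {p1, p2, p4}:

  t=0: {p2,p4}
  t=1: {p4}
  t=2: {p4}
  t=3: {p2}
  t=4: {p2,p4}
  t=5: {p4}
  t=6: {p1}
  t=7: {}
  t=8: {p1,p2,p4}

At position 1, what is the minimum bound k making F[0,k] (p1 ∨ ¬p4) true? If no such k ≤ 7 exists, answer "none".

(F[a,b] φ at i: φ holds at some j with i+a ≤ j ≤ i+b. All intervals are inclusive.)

Scan j = 1,2,… for (p1 ∨ ¬p4):
  j=1: fails
  j=2: fails
  j=3: holds
First hit at j=3, so smallest k = 3-1 = 2.

2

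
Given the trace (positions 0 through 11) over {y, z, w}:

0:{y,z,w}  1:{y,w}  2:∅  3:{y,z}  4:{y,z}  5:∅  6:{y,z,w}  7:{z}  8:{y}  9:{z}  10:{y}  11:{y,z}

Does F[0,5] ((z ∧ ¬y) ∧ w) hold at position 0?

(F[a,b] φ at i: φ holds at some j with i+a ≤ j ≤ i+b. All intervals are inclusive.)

Check ((z ∧ ¬y) ∧ w) at each j in [0,5]:
  j=0: false
  j=1: false
  j=2: false
  j=3: false
  j=4: false
  j=5: false
No position in the window satisfies it → formula fails.

No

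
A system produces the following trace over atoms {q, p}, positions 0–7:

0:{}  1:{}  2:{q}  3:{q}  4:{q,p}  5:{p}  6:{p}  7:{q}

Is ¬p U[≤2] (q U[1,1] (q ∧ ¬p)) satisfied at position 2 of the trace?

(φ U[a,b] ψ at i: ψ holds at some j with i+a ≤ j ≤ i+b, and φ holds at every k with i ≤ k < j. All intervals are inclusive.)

Need some j in [2,4] with (q U[1,1] (q ∧ ¬p)), and ¬p at every k in [2,j-1].
  j=2: (q U[1,1] (q ∧ ¬p)) holds; no prefix to check → satisfied.

Holds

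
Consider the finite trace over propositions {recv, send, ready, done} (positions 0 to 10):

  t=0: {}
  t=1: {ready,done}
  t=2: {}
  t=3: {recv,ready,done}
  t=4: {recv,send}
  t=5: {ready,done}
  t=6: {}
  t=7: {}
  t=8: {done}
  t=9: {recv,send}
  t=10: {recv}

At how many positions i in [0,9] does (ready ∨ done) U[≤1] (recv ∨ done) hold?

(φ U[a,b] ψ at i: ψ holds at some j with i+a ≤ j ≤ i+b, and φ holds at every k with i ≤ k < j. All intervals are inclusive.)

6

Evaluate at each i in [0,9]:
  i=0: ✗ (lhs fails at k=0 before rhs at j=1)
  i=1: ✓ (rhs at j=1)
  i=2: ✗ (lhs fails at k=2 before rhs at j=3)
  i=3: ✓ (rhs at j=3)
  i=4: ✓ (rhs at j=4)
  i=5: ✓ (rhs at j=5)
  i=6: ✗ (no rhs in [6,7])
  i=7: ✗ (lhs fails at k=7 before rhs at j=8)
  i=8: ✓ (rhs at j=8)
  i=9: ✓ (rhs at j=9)
Positions where it holds: {1, 3, 4, 5, 8, 9} → 6.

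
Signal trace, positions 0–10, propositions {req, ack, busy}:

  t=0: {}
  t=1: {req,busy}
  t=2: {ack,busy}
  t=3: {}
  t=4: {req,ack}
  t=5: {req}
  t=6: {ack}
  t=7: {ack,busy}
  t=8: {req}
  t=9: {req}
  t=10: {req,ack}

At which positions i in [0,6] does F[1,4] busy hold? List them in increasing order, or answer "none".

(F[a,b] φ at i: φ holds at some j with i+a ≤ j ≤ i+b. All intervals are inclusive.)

0, 1, 3, 4, 5, 6

Evaluate at each i in [0,6]:
  i=0: ✓ (witness j=1)
  i=1: ✓ (witness j=2)
  i=2: ✗ (none in [3,6])
  i=3: ✓ (witness j=7)
  i=4: ✓ (witness j=7)
  i=5: ✓ (witness j=7)
  i=6: ✓ (witness j=7)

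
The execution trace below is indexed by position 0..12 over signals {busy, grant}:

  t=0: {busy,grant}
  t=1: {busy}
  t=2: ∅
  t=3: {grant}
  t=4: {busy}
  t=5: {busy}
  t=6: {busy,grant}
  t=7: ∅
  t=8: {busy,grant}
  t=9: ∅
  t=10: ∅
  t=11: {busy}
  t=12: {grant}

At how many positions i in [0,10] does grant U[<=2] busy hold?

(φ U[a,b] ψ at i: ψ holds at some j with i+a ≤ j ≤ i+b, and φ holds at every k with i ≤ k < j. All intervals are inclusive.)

7

Evaluate at each i in [0,10]:
  i=0: ✓ (rhs at j=0)
  i=1: ✓ (rhs at j=1)
  i=2: ✗ (lhs fails at k=2 before rhs at j=4)
  i=3: ✓ (rhs at j=4; lhs holds on [3,3])
  i=4: ✓ (rhs at j=4)
  i=5: ✓ (rhs at j=5)
  i=6: ✓ (rhs at j=6)
  i=7: ✗ (lhs fails at k=7 before rhs at j=8)
  i=8: ✓ (rhs at j=8)
  i=9: ✗ (lhs fails at k=9 before rhs at j=11)
  i=10: ✗ (lhs fails at k=10 before rhs at j=11)
Positions where it holds: {0, 1, 3, 4, 5, 6, 8} → 7.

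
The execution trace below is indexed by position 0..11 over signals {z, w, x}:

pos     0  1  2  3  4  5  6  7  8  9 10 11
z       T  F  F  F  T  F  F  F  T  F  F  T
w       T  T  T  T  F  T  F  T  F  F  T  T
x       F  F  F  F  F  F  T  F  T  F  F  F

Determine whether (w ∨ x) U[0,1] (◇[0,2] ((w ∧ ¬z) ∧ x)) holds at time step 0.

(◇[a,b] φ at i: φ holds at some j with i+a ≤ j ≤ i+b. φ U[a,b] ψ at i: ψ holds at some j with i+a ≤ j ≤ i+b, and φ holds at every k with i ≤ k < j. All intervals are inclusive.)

Need some j in [0,1] with ◇[0,2] ((w ∧ ¬z) ∧ x), and (w ∨ x) at every k in [0,j-1].
  j=0: ◇[0,2] ((w ∧ ¬z) ∧ x) — fails (none in [0,2]).
  j=1: ◇[0,2] ((w ∧ ¬z) ∧ x) — fails (none in [1,3]).
No j in the window works → until fails.

Does not hold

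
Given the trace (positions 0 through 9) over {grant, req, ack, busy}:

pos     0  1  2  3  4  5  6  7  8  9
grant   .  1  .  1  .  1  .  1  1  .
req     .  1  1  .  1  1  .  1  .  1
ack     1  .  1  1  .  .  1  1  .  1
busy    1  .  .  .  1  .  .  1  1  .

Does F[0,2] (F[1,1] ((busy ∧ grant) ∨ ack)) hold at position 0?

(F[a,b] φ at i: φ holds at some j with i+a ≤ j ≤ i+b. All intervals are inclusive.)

Check F[1,1] ((busy ∧ grant) ∨ ack) at each j in [0,2]:
  j=0: fails (none in [1,1])
  j=1: holds (witness at 2)
  j=2: holds (witness at 3)
Found at j=1 → formula holds.

True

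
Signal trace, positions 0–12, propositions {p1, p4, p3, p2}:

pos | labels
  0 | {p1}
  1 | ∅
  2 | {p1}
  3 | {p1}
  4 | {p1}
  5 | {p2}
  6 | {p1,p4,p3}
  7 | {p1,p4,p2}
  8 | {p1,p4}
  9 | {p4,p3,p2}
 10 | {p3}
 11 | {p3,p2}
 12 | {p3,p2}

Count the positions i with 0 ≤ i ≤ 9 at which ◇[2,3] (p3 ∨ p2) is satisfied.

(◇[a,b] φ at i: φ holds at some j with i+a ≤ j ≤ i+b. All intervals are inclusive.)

Evaluate at each i in [0,9]:
  i=0: ✗ (none in [2,3])
  i=1: ✗ (none in [3,4])
  i=2: ✓ (witness j=5)
  i=3: ✓ (witness j=5)
  i=4: ✓ (witness j=6)
  i=5: ✓ (witness j=7)
  i=6: ✓ (witness j=9)
  i=7: ✓ (witness j=9)
  i=8: ✓ (witness j=10)
  i=9: ✓ (witness j=11)
Positions where it holds: {2, 3, 4, 5, 6, 7, 8, 9} → 8.

8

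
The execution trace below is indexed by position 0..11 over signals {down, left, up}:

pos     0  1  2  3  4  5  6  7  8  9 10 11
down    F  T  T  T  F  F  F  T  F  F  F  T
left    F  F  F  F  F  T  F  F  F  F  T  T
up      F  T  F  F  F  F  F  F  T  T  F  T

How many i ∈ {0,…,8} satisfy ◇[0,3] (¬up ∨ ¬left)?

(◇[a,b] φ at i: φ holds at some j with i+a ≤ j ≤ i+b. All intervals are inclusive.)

Evaluate at each i in [0,8]:
  i=0: ✓ (witness j=0)
  i=1: ✓ (witness j=1)
  i=2: ✓ (witness j=2)
  i=3: ✓ (witness j=3)
  i=4: ✓ (witness j=4)
  i=5: ✓ (witness j=5)
  i=6: ✓ (witness j=6)
  i=7: ✓ (witness j=7)
  i=8: ✓ (witness j=8)
Positions where it holds: {0, 1, 2, 3, 4, 5, 6, 7, 8} → 9.

9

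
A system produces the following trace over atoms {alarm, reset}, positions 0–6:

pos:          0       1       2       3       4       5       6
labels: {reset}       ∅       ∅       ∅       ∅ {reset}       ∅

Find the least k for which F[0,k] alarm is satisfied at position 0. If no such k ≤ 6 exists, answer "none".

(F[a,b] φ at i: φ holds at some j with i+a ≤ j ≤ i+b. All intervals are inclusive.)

none

Scan j = 0,1,… for alarm:
  j=0: fails
  j=1: fails
  j=2: fails
  j=3: fails
  j=4: fails
  j=5: fails
  j=6: fails
No j in [0,6] satisfies it → none.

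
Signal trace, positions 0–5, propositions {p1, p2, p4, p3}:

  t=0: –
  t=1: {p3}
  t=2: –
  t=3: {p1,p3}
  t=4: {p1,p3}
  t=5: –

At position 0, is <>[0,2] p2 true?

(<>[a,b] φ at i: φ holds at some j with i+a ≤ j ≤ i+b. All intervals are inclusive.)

Check p2 at each j in [0,2]:
  j=0: false
  j=1: false
  j=2: false
No position in the window satisfies it → formula fails.

Does not hold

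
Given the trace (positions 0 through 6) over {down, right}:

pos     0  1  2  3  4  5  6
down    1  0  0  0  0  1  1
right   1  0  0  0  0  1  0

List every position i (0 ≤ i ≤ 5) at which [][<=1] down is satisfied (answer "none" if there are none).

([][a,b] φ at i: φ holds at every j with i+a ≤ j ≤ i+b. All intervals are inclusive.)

Evaluate at each i in [0,5]:
  i=0: ✗ (fails at j=1)
  i=1: ✗ (fails at j=1)
  i=2: ✗ (fails at j=2)
  i=3: ✗ (fails at j=3)
  i=4: ✗ (fails at j=4)
  i=5: ✓ (all of [5,6])

5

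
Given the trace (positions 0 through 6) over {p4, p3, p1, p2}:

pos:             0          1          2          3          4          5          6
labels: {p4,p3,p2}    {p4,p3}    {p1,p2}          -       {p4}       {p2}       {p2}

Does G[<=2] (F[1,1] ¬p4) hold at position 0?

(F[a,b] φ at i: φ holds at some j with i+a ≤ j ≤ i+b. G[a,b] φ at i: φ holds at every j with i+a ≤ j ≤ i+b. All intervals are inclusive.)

Check F[1,1] ¬p4 at every j in [0,2]:
  j=0: fails (none in [1,1])
  j=1: holds (witness at 2)
  j=2: holds (witness at 3)
Fails at j=0 → formula fails.

False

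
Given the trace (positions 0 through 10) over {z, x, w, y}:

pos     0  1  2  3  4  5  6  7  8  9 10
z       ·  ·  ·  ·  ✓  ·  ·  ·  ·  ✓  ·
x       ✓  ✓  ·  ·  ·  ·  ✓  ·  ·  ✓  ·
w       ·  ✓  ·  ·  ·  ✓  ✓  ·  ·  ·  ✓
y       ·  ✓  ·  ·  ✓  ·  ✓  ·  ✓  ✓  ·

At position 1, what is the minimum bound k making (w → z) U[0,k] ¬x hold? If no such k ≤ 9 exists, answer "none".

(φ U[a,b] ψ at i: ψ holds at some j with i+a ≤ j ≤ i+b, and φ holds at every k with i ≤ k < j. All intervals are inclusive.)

Need earliest j ≥ 1 with ¬x, and (w → z) at every k in [1,j-1].
  j=1: rhs fails.
  j=2: rhs holds but lhs fails at k=1.
  j=3: rhs holds but lhs fails at k=1.
  j=4: rhs holds but lhs fails at k=1.
  j=5: rhs holds but lhs fails at k=1.
  j=6: rhs fails.
  j=7: rhs holds but lhs fails at k=1.
  j=8: rhs holds but lhs fails at k=1.
  j=9: rhs fails.
  j=10: rhs holds but lhs fails at k=1.
No witness within the range → none.

none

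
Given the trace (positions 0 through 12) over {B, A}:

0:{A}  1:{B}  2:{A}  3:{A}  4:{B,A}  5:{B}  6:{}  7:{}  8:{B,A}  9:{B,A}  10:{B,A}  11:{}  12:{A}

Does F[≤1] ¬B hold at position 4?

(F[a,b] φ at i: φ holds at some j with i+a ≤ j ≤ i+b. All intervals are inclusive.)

False

Check ¬B at each j in [4,5]:
  j=4: false
  j=5: false
No position in the window satisfies it → formula fails.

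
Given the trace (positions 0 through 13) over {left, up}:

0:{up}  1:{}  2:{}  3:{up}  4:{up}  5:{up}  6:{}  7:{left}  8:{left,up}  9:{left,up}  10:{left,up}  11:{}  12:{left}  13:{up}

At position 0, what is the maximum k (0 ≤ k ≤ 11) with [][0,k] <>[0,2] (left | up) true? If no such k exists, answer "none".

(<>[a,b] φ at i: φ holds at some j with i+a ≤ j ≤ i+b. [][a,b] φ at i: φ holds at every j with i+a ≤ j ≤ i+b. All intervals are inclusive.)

11

<>[0,2] (left | up) must hold from j=0 onward; find where it first fails.
  j=0: holds
  j=1: holds
  j=2: holds
  j=3: holds
  j=4: holds
  j=5: holds
  j=6: holds
  j=7: holds
  j=8: holds
  j=9: holds
  j=10: holds
  j=11: holds
Holds through j=11; largest k = 11.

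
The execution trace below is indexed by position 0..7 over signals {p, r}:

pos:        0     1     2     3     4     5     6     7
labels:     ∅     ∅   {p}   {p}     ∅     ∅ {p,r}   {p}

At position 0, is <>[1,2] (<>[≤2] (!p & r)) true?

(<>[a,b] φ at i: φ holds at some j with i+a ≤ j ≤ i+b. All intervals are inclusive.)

Check <>[≤2] (!p & r) at each j in [1,2]:
  j=1: fails (none in [1,3])
  j=2: fails (none in [2,4])
No position in the window satisfies it → formula fails.

False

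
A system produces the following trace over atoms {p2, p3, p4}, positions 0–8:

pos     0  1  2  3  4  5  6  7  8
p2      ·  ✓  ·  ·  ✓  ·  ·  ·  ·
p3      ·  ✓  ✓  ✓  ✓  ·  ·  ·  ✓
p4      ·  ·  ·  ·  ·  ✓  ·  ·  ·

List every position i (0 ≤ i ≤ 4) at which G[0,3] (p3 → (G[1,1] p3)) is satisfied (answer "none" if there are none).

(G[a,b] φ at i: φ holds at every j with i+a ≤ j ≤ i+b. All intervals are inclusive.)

Evaluate at each i in [0,4]:
  i=0: ✓ (all of [0,3])
  i=1: ✗ (fails at j=4)
  i=2: ✗ (fails at j=4)
  i=3: ✗ (fails at j=4)
  i=4: ✗ (fails at j=4)

0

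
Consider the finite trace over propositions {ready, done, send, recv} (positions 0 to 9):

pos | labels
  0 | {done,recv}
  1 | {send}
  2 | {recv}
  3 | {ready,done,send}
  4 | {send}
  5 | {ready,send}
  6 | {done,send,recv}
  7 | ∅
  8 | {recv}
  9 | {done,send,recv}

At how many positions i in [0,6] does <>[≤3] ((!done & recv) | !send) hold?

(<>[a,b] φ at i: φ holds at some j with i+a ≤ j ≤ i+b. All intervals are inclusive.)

Evaluate at each i in [0,6]:
  i=0: ✓ (witness j=0)
  i=1: ✓ (witness j=2)
  i=2: ✓ (witness j=2)
  i=3: ✗ (none in [3,6])
  i=4: ✓ (witness j=7)
  i=5: ✓ (witness j=7)
  i=6: ✓ (witness j=7)
Positions where it holds: {0, 1, 2, 4, 5, 6} → 6.

6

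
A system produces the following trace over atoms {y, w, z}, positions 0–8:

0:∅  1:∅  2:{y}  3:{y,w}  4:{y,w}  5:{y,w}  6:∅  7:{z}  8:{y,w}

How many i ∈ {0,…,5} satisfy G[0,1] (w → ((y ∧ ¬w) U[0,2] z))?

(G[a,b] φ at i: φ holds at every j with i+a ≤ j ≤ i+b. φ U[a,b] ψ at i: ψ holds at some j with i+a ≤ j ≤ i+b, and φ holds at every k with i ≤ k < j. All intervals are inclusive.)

2

Evaluate at each i in [0,5]:
  i=0: ✓ (all of [0,1])
  i=1: ✓ (all of [1,2])
  i=2: ✗ (fails at j=3)
  i=3: ✗ (fails at j=3)
  i=4: ✗ (fails at j=4)
  i=5: ✗ (fails at j=5)
Positions where it holds: {0, 1} → 2.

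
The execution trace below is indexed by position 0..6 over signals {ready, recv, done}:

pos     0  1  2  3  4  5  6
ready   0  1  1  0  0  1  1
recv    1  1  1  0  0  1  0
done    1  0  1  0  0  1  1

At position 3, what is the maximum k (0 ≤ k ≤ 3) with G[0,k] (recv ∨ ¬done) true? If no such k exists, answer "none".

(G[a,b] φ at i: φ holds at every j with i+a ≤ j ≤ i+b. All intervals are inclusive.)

2

(recv ∨ ¬done) must hold from j=3 onward; find where it first fails.
  j=3: holds
  j=4: holds
  j=5: holds
  j=6: fails
Holds on [3,5], so largest k = 2.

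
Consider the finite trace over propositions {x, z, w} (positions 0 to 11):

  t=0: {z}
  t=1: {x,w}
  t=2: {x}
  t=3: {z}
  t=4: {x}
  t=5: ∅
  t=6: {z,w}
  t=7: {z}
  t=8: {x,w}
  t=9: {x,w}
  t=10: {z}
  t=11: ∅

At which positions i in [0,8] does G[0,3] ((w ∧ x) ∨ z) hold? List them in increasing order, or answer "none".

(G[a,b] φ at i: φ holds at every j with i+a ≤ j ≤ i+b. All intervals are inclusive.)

Evaluate at each i in [0,8]:
  i=0: ✗ (fails at j=2)
  i=1: ✗ (fails at j=2)
  i=2: ✗ (fails at j=2)
  i=3: ✗ (fails at j=4)
  i=4: ✗ (fails at j=4)
  i=5: ✗ (fails at j=5)
  i=6: ✓ (all of [6,9])
  i=7: ✓ (all of [7,10])
  i=8: ✗ (fails at j=11)

6, 7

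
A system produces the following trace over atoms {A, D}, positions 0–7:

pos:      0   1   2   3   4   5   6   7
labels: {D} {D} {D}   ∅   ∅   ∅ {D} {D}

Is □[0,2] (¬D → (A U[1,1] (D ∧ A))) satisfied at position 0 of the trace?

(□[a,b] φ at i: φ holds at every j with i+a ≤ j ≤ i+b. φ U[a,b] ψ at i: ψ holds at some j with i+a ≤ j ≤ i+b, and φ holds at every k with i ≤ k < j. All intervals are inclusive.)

True

Check (¬D → (A U[1,1] (D ∧ A))) at every j in [0,2]:
  j=0: antecedent false → ✓
  j=1: antecedent false → ✓
  j=2: antecedent false → ✓
All positions satisfy it → formula holds.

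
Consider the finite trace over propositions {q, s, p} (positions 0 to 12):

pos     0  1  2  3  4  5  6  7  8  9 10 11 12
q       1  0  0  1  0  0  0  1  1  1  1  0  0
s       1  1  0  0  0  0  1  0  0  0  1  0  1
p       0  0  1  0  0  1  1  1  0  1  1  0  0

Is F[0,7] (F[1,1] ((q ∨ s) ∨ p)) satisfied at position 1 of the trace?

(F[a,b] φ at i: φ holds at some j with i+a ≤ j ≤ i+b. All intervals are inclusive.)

Holds

Check F[1,1] ((q ∨ s) ∨ p) at each j in [1,8]:
  j=1: holds (witness at 2)
  j=2: holds (witness at 3)
  j=3: fails (none in [4,4])
  j=4: holds (witness at 5)
  j=5: holds (witness at 6)
  j=6: holds (witness at 7)
  j=7: holds (witness at 8)
  j=8: holds (witness at 9)
Found at j=1 → formula holds.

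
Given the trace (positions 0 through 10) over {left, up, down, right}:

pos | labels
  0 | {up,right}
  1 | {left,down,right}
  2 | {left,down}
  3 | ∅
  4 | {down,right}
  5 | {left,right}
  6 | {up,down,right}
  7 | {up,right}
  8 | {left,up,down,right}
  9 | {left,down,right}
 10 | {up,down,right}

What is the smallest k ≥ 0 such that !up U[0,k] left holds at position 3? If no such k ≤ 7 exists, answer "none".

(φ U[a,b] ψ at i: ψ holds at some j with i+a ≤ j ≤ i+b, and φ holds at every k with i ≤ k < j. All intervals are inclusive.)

Need earliest j ≥ 3 with left, and !up at every k in [3,j-1].
  j=3: rhs fails.
  j=4: rhs fails.
  j=5: rhs holds; lhs holds on [3,4]. k = 2.

2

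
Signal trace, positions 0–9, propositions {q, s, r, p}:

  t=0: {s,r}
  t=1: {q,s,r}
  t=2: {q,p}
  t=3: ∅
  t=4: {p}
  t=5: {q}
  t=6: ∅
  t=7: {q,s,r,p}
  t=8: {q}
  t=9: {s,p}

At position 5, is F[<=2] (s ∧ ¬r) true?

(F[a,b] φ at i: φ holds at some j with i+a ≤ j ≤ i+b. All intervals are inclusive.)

False

Check (s ∧ ¬r) at each j in [5,7]:
  j=5: false
  j=6: false
  j=7: false
No position in the window satisfies it → formula fails.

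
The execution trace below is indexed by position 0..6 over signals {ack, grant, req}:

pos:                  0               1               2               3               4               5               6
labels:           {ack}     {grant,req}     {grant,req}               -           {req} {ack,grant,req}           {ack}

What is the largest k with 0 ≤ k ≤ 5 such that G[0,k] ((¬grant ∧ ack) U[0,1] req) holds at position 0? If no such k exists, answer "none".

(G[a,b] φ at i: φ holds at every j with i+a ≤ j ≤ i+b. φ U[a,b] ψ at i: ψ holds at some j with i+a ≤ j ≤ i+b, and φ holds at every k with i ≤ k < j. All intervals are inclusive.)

2

((¬grant ∧ ack) U[0,1] req) must hold from j=0 onward; find where it first fails.
  j=0: holds
  j=1: holds
  j=2: holds
  j=3: fails
Holds on [0,2], so largest k = 2.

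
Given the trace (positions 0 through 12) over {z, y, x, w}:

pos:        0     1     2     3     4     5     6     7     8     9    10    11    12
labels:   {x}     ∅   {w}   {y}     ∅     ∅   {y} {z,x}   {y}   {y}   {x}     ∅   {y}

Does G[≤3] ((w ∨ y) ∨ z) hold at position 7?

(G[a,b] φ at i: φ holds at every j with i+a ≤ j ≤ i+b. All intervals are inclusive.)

False

Check ((w ∨ y) ∨ z) at every j in [7,10]:
  j=7: true
  j=8: true
  j=9: true
  j=10: false
Fails at j=10 → formula fails.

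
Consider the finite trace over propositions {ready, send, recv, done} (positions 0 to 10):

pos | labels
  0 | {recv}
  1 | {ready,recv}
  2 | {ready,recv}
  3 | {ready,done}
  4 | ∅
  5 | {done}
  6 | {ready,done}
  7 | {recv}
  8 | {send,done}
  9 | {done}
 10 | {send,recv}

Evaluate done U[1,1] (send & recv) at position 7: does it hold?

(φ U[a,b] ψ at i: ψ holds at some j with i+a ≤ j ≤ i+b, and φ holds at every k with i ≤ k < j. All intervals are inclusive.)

No

Need some j in [8,8] with (send & recv), and done at every k in [7,j-1].
  j=8: (send & recv) false.
No j in the window works → until fails.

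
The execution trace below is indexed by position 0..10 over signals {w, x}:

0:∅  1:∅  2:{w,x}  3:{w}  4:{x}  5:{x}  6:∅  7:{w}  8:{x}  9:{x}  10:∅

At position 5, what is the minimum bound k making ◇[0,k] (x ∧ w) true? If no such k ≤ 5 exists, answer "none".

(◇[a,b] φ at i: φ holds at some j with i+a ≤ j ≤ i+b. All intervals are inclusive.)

Scan j = 5,6,… for (x ∧ w):
  j=5: fails
  j=6: fails
  j=7: fails
  j=8: fails
  j=9: fails
  j=10: fails
No j in [5,10] satisfies it → none.

none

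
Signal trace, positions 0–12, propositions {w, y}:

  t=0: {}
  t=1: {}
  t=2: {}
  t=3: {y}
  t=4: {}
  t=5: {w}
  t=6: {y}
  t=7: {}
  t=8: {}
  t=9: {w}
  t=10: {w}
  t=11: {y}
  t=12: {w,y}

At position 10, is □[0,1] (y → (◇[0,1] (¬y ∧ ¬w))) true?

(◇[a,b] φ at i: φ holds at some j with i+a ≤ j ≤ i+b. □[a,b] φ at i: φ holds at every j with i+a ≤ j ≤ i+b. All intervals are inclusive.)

No

Check (y → (◇[0,1] (¬y ∧ ¬w))) at every j in [10,11]:
  j=10: antecedent false → ✓
  j=11: antecedent true; consequent fails (none in [11,12]) → ✗
Fails at j=11 → formula fails.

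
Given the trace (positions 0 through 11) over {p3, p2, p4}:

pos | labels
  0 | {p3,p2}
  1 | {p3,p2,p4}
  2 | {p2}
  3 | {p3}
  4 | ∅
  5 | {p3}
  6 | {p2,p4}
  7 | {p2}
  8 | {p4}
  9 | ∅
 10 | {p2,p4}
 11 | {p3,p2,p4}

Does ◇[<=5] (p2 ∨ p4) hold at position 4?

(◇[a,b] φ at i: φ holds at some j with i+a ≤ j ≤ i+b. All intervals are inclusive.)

Check (p2 ∨ p4) at each j in [4,9]:
  j=4: false
  j=5: false
  j=6: true
  j=7: true
  j=8: true
  j=9: false
Found at j=6 → formula holds.

Holds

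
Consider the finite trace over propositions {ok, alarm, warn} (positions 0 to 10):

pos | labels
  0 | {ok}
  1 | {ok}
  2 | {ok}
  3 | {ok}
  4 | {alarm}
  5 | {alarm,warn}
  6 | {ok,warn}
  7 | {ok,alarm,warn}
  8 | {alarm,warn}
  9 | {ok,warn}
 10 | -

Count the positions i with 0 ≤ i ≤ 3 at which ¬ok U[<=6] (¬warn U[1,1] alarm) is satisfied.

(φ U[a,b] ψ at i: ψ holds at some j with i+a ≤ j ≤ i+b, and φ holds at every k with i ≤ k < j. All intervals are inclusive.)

1

Evaluate at each i in [0,3]:
  i=0: ✗ (lhs fails at k=0 before rhs at j=3)
  i=1: ✗ (lhs fails at k=1 before rhs at j=3)
  i=2: ✗ (lhs fails at k=2 before rhs at j=3)
  i=3: ✓ (rhs at j=3)
Positions where it holds: {3} → 1.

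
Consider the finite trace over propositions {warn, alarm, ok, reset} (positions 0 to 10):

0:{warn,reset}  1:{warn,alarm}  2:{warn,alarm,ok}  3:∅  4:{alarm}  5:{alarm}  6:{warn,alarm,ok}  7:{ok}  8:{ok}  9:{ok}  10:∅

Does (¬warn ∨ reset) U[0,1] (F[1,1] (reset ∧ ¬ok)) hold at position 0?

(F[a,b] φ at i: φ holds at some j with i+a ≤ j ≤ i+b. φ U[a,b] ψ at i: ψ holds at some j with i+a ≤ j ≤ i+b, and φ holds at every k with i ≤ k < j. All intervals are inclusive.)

Need some j in [0,1] with F[1,1] (reset ∧ ¬ok), and (¬warn ∨ reset) at every k in [0,j-1].
  j=0: F[1,1] (reset ∧ ¬ok) — fails (none in [1,1]).
  j=1: F[1,1] (reset ∧ ¬ok) — fails (none in [2,2]).
No j in the window works → until fails.

False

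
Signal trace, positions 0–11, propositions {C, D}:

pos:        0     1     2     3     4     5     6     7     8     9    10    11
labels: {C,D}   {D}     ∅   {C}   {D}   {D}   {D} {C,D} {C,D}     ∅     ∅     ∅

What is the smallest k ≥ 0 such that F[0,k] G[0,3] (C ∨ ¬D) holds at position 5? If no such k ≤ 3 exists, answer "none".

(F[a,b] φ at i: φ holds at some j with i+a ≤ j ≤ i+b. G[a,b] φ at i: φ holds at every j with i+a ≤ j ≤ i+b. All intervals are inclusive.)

2

Scan j = 5,6,… for G[0,3] (C ∨ ¬D):
  j=5: fails
  j=6: fails
  j=7: holds
First hit at j=7, so smallest k = 7-5 = 2.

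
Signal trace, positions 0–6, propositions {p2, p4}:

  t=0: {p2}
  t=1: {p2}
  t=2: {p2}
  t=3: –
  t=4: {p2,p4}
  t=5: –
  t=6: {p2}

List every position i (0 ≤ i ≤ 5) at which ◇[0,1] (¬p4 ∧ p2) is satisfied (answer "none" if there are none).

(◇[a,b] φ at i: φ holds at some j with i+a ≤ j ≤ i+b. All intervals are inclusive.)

0, 1, 2, 5

Evaluate at each i in [0,5]:
  i=0: ✓ (witness j=0)
  i=1: ✓ (witness j=1)
  i=2: ✓ (witness j=2)
  i=3: ✗ (none in [3,4])
  i=4: ✗ (none in [4,5])
  i=5: ✓ (witness j=6)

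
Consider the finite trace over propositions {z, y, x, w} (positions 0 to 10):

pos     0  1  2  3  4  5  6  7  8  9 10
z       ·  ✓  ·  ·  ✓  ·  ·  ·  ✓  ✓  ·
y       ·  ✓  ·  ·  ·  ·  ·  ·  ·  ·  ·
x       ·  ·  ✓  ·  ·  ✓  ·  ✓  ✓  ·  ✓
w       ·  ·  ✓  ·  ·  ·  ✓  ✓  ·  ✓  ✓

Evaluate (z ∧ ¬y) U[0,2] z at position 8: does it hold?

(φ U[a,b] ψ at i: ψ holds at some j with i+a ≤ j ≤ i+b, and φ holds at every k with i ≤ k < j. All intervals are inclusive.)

Yes

Need some j in [8,10] with z, and (z ∧ ¬y) at every k in [8,j-1].
  j=8: z holds; no prefix to check → satisfied.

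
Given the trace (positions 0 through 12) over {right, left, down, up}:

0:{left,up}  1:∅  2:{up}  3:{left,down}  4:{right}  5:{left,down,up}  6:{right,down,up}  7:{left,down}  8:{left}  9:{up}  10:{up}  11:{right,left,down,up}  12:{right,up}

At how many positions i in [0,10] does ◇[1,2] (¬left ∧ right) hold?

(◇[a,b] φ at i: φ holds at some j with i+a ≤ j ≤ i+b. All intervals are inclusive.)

5

Evaluate at each i in [0,10]:
  i=0: ✗ (none in [1,2])
  i=1: ✗ (none in [2,3])
  i=2: ✓ (witness j=4)
  i=3: ✓ (witness j=4)
  i=4: ✓ (witness j=6)
  i=5: ✓ (witness j=6)
  i=6: ✗ (none in [7,8])
  i=7: ✗ (none in [8,9])
  i=8: ✗ (none in [9,10])
  i=9: ✗ (none in [10,11])
  i=10: ✓ (witness j=12)
Positions where it holds: {2, 3, 4, 5, 10} → 5.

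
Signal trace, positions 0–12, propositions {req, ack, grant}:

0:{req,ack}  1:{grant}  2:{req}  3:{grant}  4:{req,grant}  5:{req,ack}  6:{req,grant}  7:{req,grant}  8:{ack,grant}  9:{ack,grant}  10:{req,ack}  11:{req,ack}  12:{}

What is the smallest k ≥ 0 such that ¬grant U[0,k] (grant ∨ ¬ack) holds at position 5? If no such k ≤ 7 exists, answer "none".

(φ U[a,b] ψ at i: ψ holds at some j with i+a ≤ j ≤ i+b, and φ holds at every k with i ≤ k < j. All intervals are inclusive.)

1

Need earliest j ≥ 5 with (grant ∨ ¬ack), and ¬grant at every k in [5,j-1].
  j=5: rhs fails.
  j=6: rhs holds; lhs holds on [5,5]. k = 1.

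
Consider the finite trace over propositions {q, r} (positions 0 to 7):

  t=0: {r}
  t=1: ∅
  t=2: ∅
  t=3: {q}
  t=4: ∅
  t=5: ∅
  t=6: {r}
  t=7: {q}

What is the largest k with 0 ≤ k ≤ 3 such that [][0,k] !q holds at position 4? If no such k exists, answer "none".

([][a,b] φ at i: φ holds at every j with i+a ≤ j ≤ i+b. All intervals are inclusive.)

!q must hold from j=4 onward; find where it first fails.
  j=4: holds
  j=5: holds
  j=6: holds
  j=7: fails
Holds on [4,6], so largest k = 2.

2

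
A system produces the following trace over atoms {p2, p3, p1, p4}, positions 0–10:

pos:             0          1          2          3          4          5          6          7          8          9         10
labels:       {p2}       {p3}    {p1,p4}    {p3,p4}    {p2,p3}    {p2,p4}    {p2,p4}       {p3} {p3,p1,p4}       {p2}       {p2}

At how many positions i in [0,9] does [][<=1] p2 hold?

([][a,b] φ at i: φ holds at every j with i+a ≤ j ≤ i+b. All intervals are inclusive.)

Evaluate at each i in [0,9]:
  i=0: ✗ (fails at j=1)
  i=1: ✗ (fails at j=1)
  i=2: ✗ (fails at j=2)
  i=3: ✗ (fails at j=3)
  i=4: ✓ (all of [4,5])
  i=5: ✓ (all of [5,6])
  i=6: ✗ (fails at j=7)
  i=7: ✗ (fails at j=7)
  i=8: ✗ (fails at j=8)
  i=9: ✓ (all of [9,10])
Positions where it holds: {4, 5, 9} → 3.

3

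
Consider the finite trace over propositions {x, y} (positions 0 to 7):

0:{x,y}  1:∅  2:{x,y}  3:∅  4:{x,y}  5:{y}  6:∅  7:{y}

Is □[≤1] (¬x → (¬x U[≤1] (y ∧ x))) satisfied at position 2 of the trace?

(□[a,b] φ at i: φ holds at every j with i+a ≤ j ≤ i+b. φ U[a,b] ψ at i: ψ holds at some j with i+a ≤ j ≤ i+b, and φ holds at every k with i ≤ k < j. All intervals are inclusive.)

Yes

Check (¬x → (¬x U[≤1] (y ∧ x))) at every j in [2,3]:
  j=2: antecedent false → ✓
  j=3: antecedent true; consequent holds → ✓
All positions satisfy it → formula holds.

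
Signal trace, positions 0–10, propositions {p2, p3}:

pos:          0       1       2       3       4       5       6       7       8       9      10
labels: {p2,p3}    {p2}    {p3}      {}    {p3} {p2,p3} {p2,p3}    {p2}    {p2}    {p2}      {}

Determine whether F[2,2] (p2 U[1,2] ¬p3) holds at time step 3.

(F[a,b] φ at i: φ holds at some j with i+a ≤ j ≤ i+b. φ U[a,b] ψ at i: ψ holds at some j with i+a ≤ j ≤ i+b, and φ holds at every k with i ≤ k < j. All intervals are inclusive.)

Holds

Check (p2 U[1,2] ¬p3) at each j in [5,5]:
  j=5: holds
Found at j=5 → formula holds.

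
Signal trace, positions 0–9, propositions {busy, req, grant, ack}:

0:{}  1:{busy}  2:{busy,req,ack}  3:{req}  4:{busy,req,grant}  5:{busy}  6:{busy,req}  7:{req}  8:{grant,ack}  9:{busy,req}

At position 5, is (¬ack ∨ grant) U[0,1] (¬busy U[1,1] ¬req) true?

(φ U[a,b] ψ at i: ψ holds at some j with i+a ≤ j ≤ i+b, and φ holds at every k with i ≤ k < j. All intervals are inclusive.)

False

Need some j in [5,6] with (¬busy U[1,1] ¬req), and (¬ack ∨ grant) at every k in [5,j-1].
  j=5: (¬busy U[1,1] ¬req) — fails.
  j=6: (¬busy U[1,1] ¬req) — fails.
No j in the window works → until fails.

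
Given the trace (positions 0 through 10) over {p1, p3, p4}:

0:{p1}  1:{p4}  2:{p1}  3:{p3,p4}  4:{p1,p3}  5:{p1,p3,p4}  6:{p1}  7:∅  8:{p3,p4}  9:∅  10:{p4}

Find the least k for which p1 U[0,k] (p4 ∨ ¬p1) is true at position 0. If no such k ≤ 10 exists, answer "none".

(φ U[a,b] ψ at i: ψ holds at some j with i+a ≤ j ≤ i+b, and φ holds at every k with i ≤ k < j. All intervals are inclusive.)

Need earliest j ≥ 0 with (p4 ∨ ¬p1), and p1 at every k in [0,j-1].
  j=0: rhs fails.
  j=1: rhs holds; lhs holds on [0,0]. k = 1.

1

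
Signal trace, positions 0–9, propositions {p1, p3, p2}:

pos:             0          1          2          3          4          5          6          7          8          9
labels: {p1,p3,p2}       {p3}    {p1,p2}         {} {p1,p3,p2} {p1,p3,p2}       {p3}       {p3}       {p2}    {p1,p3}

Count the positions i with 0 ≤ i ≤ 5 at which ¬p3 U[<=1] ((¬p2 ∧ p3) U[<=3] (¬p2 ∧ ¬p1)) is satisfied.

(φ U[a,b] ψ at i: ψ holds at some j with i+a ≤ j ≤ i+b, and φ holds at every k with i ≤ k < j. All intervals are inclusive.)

3

Evaluate at each i in [0,5]:
  i=0: ✗ (lhs fails at k=0 before rhs at j=1)
  i=1: ✓ (rhs at j=1)
  i=2: ✓ (rhs at j=3; lhs holds on [2,2])
  i=3: ✓ (rhs at j=3)
  i=4: ✗ (no rhs in [4,5])
  i=5: ✗ (lhs fails at k=5 before rhs at j=6)
Positions where it holds: {1, 2, 3} → 3.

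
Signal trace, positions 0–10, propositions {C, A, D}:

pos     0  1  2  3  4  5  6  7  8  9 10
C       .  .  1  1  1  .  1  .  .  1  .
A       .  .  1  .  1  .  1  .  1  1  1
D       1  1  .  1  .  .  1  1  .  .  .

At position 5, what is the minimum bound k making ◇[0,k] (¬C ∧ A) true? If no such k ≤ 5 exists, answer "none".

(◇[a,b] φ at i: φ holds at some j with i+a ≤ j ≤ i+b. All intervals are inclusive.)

3

Scan j = 5,6,… for (¬C ∧ A):
  j=5: fails
  j=6: fails
  j=7: fails
  j=8: holds
First hit at j=8, so smallest k = 8-5 = 3.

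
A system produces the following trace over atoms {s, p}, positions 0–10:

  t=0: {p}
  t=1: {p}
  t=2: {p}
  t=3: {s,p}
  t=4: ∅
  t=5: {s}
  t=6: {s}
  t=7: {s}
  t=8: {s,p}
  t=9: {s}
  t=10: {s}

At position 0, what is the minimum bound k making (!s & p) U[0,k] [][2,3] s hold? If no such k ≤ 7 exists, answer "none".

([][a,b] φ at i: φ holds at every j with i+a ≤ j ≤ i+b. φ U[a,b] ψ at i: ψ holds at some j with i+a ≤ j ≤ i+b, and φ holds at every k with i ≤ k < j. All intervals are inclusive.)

3

Need earliest j ≥ 0 with [][2,3] s, and (!s & p) at every k in [0,j-1].
  j=0: rhs fails.
  j=1: rhs fails.
  j=2: rhs fails.
  j=3: rhs holds; lhs holds on [0,2]. k = 3.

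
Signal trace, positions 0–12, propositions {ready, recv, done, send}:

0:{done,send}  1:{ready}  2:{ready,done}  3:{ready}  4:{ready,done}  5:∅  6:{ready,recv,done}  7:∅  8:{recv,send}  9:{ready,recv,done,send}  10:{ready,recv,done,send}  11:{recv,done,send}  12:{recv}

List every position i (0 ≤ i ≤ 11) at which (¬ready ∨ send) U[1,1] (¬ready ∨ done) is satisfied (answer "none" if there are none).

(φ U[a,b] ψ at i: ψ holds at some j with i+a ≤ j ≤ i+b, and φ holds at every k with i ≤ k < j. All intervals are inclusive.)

5, 7, 8, 9, 10, 11

Evaluate at each i in [0,11]:
  i=0: ✗ (no rhs in [1,1])
  i=1: ✗ (lhs fails at k=1 before rhs at j=2)
  i=2: ✗ (no rhs in [3,3])
  i=3: ✗ (lhs fails at k=3 before rhs at j=4)
  i=4: ✗ (lhs fails at k=4 before rhs at j=5)
  i=5: ✓ (rhs at j=6; lhs holds on [5,5])
  i=6: ✗ (lhs fails at k=6 before rhs at j=7)
  i=7: ✓ (rhs at j=8; lhs holds on [7,7])
  i=8: ✓ (rhs at j=9; lhs holds on [8,8])
  i=9: ✓ (rhs at j=10; lhs holds on [9,9])
  i=10: ✓ (rhs at j=11; lhs holds on [10,10])
  i=11: ✓ (rhs at j=12; lhs holds on [11,11])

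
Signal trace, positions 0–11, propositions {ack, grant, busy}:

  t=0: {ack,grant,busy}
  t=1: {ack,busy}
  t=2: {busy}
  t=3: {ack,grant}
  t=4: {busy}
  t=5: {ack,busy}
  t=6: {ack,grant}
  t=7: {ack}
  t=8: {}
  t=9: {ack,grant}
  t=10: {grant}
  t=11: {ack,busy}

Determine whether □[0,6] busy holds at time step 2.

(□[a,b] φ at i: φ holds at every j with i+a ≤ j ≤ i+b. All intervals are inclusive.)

Does not hold

Check busy at every j in [2,8]:
  j=2: true
  j=3: false
  j=4: true
  j=5: true
  j=6: false
  j=7: false
  j=8: false
Fails at j=3 → formula fails.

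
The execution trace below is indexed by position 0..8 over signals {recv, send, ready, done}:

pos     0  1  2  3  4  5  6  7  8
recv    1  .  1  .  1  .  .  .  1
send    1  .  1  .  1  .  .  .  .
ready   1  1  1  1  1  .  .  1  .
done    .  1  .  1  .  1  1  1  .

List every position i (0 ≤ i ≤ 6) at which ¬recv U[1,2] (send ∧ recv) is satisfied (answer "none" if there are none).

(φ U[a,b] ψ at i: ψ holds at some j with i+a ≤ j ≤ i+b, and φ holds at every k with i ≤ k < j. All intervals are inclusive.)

1, 3

Evaluate at each i in [0,6]:
  i=0: ✗ (lhs fails at k=0 before rhs at j=2)
  i=1: ✓ (rhs at j=2; lhs holds on [1,1])
  i=2: ✗ (lhs fails at k=2 before rhs at j=4)
  i=3: ✓ (rhs at j=4; lhs holds on [3,3])
  i=4: ✗ (no rhs in [5,6])
  i=5: ✗ (no rhs in [6,7])
  i=6: ✗ (no rhs in [7,8])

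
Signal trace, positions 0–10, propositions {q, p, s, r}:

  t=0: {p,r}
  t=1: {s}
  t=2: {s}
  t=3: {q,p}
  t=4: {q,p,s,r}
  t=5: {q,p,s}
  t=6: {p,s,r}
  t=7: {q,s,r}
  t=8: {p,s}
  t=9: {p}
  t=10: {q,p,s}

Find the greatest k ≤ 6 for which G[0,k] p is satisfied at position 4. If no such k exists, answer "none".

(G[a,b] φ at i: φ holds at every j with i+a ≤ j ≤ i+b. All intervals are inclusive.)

p must hold from j=4 onward; find where it first fails.
  j=4: holds
  j=5: holds
  j=6: holds
  j=7: fails
Holds on [4,6], so largest k = 2.

2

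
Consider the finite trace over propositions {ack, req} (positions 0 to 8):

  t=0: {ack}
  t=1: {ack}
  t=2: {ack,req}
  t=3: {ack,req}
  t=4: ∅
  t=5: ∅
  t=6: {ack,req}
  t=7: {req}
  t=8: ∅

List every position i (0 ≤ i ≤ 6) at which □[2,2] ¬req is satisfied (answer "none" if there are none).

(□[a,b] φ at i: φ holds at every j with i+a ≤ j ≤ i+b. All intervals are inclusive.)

2, 3, 6

Evaluate at each i in [0,6]:
  i=0: ✗ (fails at j=2)
  i=1: ✗ (fails at j=3)
  i=2: ✓ (all of [4,4])
  i=3: ✓ (all of [5,5])
  i=4: ✗ (fails at j=6)
  i=5: ✗ (fails at j=7)
  i=6: ✓ (all of [8,8])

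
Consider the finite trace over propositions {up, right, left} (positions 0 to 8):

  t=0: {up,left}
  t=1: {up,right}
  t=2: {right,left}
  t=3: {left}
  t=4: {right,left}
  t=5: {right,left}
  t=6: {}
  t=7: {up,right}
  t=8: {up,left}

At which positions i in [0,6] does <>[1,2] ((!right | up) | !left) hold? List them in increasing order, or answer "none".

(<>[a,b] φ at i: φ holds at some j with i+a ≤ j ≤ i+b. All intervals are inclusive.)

0, 1, 2, 4, 5, 6

Evaluate at each i in [0,6]:
  i=0: ✓ (witness j=1)
  i=1: ✓ (witness j=3)
  i=2: ✓ (witness j=3)
  i=3: ✗ (none in [4,5])
  i=4: ✓ (witness j=6)
  i=5: ✓ (witness j=6)
  i=6: ✓ (witness j=7)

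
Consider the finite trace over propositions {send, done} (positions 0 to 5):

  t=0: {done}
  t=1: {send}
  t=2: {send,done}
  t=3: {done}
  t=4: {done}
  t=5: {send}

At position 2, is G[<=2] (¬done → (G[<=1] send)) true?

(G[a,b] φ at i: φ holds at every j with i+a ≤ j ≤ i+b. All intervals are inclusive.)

Check (¬done → (G[<=1] send)) at every j in [2,4]:
  j=2: antecedent false → ✓
  j=3: antecedent false → ✓
  j=4: antecedent false → ✓
All positions satisfy it → formula holds.

Yes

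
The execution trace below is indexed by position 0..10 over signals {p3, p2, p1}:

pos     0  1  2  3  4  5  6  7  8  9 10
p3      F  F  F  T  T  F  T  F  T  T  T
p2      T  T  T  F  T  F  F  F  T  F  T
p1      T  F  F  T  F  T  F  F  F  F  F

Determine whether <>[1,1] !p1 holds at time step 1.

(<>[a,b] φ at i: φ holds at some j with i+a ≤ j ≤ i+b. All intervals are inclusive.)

Check !p1 at each j in [2,2]:
  j=2: true
Found at j=2 → formula holds.

Yes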